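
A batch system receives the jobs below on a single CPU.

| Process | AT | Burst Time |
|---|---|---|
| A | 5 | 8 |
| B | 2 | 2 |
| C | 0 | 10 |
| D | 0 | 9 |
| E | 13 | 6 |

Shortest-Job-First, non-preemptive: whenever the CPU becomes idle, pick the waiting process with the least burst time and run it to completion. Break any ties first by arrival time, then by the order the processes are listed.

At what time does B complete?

Schedule: | D 0-9 | B 9-11 | A 11-19 | E 19-25 | C 25-35 |
Completion: A=19  B=11  C=35  D=9  E=25
Turnaround (C−A): A=14  B=9  C=35  D=9  E=12

11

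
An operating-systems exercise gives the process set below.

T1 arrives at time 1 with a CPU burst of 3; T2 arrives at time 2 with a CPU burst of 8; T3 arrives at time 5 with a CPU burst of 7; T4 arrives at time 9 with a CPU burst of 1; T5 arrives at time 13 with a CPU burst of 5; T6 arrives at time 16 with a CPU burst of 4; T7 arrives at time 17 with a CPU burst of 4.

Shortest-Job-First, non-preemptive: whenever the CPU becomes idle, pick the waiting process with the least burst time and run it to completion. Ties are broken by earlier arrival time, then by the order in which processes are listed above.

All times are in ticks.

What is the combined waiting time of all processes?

33

Gantt: | idle 0-1 | T1 1-4 | T2 4-12 | T4 12-13 | T5 13-18 | T6 18-22 | T7 22-26 | T3 26-33 |
Completion: T1=4  T2=12  T3=33  T4=13  T5=18  T6=22  T7=26
Turnaround (C−A): T1=3  T2=10  T3=28  T4=4  T5=5  T6=6  T7=9
Waiting = turnaround − burst: T1=0, T2=2, T3=21, T4=3, T5=0, T6=2, T7=5
Total waiting = 0 + 2 + 21 + 3 + 0 + 2 + 5 = 33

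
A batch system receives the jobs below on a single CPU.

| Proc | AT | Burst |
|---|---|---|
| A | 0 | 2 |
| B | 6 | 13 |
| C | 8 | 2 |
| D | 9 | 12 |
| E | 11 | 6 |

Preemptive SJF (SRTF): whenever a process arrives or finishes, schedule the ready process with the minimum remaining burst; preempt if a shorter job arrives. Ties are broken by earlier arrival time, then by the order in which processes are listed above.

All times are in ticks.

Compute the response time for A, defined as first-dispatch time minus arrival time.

0

Schedule: | A 0-2 | idle 2-6 | B 6-8 | C 8-10 | B 10-11 | E 11-17 | B 17-27 | D 27-39 |
Completion: A=2  B=27  C=10  D=39  E=17
Turnaround (C−A): A=2  B=21  C=2  D=30  E=6
Response(A) = first start − arrival = 0 − 0 = 0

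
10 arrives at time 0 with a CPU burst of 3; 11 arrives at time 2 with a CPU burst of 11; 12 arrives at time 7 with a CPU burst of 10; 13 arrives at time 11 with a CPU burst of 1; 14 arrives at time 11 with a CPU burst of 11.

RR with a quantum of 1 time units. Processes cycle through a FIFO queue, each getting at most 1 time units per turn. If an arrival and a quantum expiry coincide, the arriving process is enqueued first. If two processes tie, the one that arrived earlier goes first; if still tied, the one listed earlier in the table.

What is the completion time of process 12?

32

Timeline: | 10 0-2 | 11 2-3 | 10 3-4 | 11 4-7 | 12 7-8 | 11 8-9 | 12 9-10 | 11 10-11 | 12 11-12 | 13 12-13 | 14 13-14 | 11 14-15 | 12 15-16 | 14 16-17 | 11 17-18 | 12 18-19 | 14 19-20 | 11 20-21 | 12 21-22 | 14 22-23 | 11 23-24 | 12 24-25 | 14 25-26 | 11 26-27 | 12 27-28 | 14 28-29 | 12 29-30 | 14 30-31 | 12 31-32 | 14 32-36 |
Completion: 10=4  11=27  12=32  13=13  14=36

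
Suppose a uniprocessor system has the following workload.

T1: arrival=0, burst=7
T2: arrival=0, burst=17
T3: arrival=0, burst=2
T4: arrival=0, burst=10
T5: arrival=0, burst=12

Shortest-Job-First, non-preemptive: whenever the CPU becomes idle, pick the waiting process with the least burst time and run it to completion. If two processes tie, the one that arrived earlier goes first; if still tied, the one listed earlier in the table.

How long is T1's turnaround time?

9

Timeline: | T3 0-2 | T1 2-9 | T4 9-19 | T5 19-31 | T2 31-48 |
Completion: T1=9  T2=48  T3=2  T4=19  T5=31
Turnaround(T1) = completion − arrival = 9 − 0 = 9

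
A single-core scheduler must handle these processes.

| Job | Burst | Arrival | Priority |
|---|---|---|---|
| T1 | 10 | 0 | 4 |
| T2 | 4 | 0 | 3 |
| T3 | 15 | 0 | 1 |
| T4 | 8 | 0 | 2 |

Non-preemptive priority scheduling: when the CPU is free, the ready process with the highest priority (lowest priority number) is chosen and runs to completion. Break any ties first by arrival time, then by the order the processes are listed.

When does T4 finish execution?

23

Schedule: | T3 0-15 | T4 15-23 | T2 23-27 | T1 27-37 |
Completion: T1=37  T2=27  T3=15  T4=23
Turnaround (C−A): T1=37  T2=27  T3=15  T4=23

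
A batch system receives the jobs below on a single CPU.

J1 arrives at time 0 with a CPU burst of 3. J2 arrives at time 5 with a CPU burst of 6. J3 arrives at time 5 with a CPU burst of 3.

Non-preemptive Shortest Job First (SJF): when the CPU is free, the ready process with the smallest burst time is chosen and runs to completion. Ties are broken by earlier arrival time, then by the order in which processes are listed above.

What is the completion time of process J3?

Timeline: | J1 0-3 | idle 3-5 | J3 5-8 | J2 8-14 |
Completion: J1=3  J2=14  J3=8
Turnaround (C−A): J1=3  J2=9  J3=3

8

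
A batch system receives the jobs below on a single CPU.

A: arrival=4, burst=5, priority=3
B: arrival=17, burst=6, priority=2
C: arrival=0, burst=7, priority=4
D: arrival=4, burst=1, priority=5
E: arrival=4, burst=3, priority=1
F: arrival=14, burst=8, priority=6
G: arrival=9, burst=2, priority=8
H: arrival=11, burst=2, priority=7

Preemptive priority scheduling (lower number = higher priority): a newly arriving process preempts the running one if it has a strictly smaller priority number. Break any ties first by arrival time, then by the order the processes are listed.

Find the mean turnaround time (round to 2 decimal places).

13.25

Schedule: | C 0-4 | E 4-7 | A 7-12 | C 12-15 | D 15-16 | F 16-17 | B 17-23 | F 23-30 | H 30-32 | G 32-34 |
Completion: A=12  B=23  C=15  D=16  E=7  F=30  G=34  H=32
Turnaround (C−A): A=8  B=6  C=15  D=12  E=3  F=16  G=25  H=21
Turnaround times: A=8, B=6, C=15, D=12, E=3, F=16, G=25, H=21
Average turnaround = (8+6+15+12+3+16+25+21) / 8 = 106/8 = 13.25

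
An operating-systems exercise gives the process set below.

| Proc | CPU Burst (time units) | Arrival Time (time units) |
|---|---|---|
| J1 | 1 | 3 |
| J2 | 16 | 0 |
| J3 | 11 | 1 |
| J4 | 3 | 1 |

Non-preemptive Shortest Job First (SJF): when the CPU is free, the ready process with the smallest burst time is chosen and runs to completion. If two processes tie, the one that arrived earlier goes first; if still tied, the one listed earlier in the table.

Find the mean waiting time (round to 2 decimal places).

Timeline: | J2 0-16 | J1 16-17 | J4 17-20 | J3 20-31 |
Completion: J1=17  J2=16  J3=31  J4=20
Turnaround (C−A): J1=14  J2=16  J3=30  J4=19
Waiting times: J1=13, J2=0, J3=19, J4=16
Average waiting = (13+0+19+16) / 4 = 48/4 = 12.00

12.00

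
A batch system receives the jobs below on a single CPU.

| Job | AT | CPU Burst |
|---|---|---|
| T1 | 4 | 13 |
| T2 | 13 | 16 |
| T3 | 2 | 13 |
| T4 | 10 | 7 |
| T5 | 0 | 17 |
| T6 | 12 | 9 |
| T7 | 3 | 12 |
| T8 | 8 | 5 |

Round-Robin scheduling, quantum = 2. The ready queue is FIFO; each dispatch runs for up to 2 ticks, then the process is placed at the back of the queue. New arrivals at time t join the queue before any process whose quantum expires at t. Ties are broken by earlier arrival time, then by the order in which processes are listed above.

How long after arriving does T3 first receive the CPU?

0

Schedule: | T5 0-2 | T3 2-4 | T5 4-6 | T7 6-8 | T1 8-10 | T3 10-12 | T5 12-14 | T8 14-16 | T7 16-18 | T4 18-20 | T1 20-22 | T6 22-24 | T3 24-26 | T2 26-28 | T5 28-30 | T8 30-32 | T7 32-34 | T4 34-36 | T1 36-38 | T6 38-40 | T3 40-42 | T2 42-44 | T5 44-46 | T8 46-47 | T7 47-49 | T4 49-51 | T1 51-53 | T6 53-55 | T3 55-57 | T2 57-59 | T5 59-61 | T7 61-63 | T4 63-64 | T1 64-66 | T6 66-68 | T3 68-70 | T2 70-72 | T5 72-74 | T7 74-76 | T1 76-78 | T6 78-79 | T3 79-80 | T2 80-82 | T5 82-84 | T1 84-85 | T2 85-87 | T5 87-88 | T2 88-92 |
Completion: T1=85  T2=92  T3=80  T4=64  T5=88  T6=79  T7=76  T8=47
Turnaround (C−A): T1=81  T2=79  T3=78  T4=54  T5=88  T6=67  T7=73  T8=39
Response(T3) = first start − arrival = 2 − 2 = 0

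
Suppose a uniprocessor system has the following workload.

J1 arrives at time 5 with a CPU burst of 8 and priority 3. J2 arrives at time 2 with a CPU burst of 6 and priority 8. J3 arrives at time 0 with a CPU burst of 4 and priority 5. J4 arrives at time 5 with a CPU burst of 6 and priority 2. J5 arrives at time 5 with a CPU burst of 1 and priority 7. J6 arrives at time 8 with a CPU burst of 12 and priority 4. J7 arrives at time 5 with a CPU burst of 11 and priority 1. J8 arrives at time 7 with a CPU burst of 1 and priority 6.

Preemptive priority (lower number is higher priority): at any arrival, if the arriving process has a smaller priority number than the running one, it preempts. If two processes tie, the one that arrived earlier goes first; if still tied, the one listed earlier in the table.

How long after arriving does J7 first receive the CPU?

0

Schedule: | J3 0-4 | J2 4-5 | J7 5-16 | J4 16-22 | J1 22-30 | J6 30-42 | J8 42-43 | J5 43-44 | J2 44-49 |
Completion: J1=30  J2=49  J3=4  J4=22  J5=44  J6=42  J7=16  J8=43
Response(J7) = first start − arrival = 5 − 5 = 0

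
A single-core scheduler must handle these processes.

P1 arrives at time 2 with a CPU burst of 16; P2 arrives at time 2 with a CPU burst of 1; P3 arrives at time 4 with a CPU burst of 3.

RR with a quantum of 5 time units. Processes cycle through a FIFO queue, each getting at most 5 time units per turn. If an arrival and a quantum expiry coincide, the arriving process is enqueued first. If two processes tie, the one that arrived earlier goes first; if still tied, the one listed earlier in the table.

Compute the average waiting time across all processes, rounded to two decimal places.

Schedule: | idle 0-2 | P1 2-7 | P2 7-8 | P3 8-11 | P1 11-22 |
Completion: P1=22  P2=8  P3=11
Waiting times: P1=4, P2=5, P3=4
Average waiting = (4+5+4) / 3 = 13/3 = 4.33

4.33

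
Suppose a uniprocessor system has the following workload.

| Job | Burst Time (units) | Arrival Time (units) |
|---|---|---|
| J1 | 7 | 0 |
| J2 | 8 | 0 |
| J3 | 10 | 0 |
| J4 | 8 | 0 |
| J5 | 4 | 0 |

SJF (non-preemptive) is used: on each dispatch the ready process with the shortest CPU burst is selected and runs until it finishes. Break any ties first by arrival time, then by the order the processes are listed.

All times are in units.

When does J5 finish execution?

Schedule: | J5 0-4 | J1 4-11 | J2 11-19 | J4 19-27 | J3 27-37 |
Completion: J1=11  J2=19  J3=37  J4=27  J5=4
Turnaround (C−A): J1=11  J2=19  J3=37  J4=27  J5=4

4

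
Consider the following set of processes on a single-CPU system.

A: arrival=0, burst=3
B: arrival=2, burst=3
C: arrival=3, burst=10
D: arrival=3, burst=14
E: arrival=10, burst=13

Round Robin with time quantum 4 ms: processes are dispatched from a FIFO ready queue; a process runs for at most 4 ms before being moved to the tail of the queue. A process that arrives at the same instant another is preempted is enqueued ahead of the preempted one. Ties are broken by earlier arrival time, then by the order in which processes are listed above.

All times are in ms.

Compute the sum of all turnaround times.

108

Schedule: | A 0-3 | B 3-6 | C 6-10 | D 10-14 | E 14-18 | C 18-22 | D 22-26 | E 26-30 | C 30-32 | D 32-36 | E 36-40 | D 40-42 | E 42-43 |
Completion: A=3  B=6  C=32  D=42  E=43
Turnaround (C−A): A=3  B=4  C=29  D=39  E=33
Turnaround = completion − arrival: A=3, B=4, C=29, D=39, E=33
Total turnaround = 3 + 4 + 29 + 39 + 33 = 108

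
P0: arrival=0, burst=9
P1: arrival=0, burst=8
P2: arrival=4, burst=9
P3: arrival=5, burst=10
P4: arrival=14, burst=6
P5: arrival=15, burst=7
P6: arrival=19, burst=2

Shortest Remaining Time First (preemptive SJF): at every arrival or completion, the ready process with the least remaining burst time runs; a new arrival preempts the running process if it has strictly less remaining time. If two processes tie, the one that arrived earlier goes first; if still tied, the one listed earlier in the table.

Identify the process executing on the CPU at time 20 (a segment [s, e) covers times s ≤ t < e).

P6

Schedule: | P1 0-8 | P0 8-17 | P4 17-19 | P6 19-21 | P4 21-25 | P5 25-32 | P2 32-41 | P3 41-51 |
Completion: P0=17  P1=8  P2=41  P3=51  P4=25  P5=32  P6=21
Turnaround (C−A): P0=17  P1=8  P2=37  P3=46  P4=11  P5=17  P6=2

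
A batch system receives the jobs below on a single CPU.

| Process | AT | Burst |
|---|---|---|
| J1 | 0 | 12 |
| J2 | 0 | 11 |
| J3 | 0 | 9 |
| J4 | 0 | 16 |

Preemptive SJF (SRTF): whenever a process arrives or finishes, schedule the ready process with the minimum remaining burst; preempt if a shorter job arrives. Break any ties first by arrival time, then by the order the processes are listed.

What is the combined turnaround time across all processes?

Schedule: | J3 0-9 | J2 9-20 | J1 20-32 | J4 32-48 |
Completion: J1=32  J2=20  J3=9  J4=48
Turnaround = completion − arrival: J1=32, J2=20, J3=9, J4=48
Total turnaround = 32 + 20 + 9 + 48 = 109

109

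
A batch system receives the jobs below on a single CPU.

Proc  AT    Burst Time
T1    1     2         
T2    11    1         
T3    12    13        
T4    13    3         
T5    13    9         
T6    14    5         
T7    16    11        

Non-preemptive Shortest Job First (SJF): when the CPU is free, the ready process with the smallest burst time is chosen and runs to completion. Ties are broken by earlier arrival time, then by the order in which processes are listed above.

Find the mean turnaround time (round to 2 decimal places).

Gantt: | idle 0-1 | T1 1-3 | idle 3-11 | T2 11-12 | T3 12-25 | T4 25-28 | T6 28-33 | T5 33-42 | T7 42-53 |
Completion: T1=3  T2=12  T3=25  T4=28  T5=42  T6=33  T7=53
Turnaround times: T1=2, T2=1, T3=13, T4=15, T5=29, T6=19, T7=37
Average turnaround = (2+1+13+15+29+19+37) / 7 = 116/7 = 16.57

16.57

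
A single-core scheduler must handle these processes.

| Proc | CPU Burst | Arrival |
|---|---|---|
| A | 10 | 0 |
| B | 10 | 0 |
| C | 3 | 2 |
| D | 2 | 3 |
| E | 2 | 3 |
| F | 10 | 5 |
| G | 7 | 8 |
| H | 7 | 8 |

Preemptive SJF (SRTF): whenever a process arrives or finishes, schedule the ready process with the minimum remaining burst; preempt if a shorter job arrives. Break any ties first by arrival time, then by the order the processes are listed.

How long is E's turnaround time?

6

Gantt: | A 0-2 | C 2-5 | D 5-7 | E 7-9 | G 9-16 | H 16-23 | A 23-31 | B 31-41 | F 41-51 |
Completion: A=31  B=41  C=5  D=7  E=9  F=51  G=16  H=23
Turnaround(E) = completion − arrival = 9 − 3 = 6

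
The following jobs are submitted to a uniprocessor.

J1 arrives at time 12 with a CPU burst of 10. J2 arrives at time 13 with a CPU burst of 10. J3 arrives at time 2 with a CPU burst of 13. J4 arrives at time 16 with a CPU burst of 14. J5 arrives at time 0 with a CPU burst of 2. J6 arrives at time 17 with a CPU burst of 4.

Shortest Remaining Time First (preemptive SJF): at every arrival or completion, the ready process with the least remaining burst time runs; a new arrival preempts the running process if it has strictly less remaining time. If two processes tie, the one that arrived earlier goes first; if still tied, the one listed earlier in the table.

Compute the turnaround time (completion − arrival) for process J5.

2

Timeline: | J5 0-2 | J3 2-15 | J1 15-17 | J6 17-21 | J1 21-29 | J2 29-39 | J4 39-53 |
Completion: J1=29  J2=39  J3=15  J4=53  J5=2  J6=21
Turnaround (C−A): J1=17  J2=26  J3=13  J4=37  J5=2  J6=4
Turnaround(J5) = completion − arrival = 2 − 0 = 2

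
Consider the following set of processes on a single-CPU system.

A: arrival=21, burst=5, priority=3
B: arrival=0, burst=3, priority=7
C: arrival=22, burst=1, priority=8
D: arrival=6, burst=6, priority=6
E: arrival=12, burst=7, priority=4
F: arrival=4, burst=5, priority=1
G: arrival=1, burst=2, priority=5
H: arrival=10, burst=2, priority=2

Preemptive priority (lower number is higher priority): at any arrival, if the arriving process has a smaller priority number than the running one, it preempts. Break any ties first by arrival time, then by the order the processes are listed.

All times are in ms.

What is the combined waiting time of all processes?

52

Gantt: | B 0-1 | G 1-3 | B 3-4 | F 4-9 | D 9-10 | H 10-12 | E 12-19 | D 19-21 | A 21-26 | D 26-29 | B 29-30 | C 30-31 |
Completion: A=26  B=30  C=31  D=29  E=19  F=9  G=3  H=12
Turnaround (C−A): A=5  B=30  C=9  D=23  E=7  F=5  G=2  H=2
Waiting = turnaround − burst: A=0, B=27, C=8, D=17, E=0, F=0, G=0, H=0
Total waiting = 0 + 27 + 8 + 17 + 0 + 0 + 0 + 0 = 52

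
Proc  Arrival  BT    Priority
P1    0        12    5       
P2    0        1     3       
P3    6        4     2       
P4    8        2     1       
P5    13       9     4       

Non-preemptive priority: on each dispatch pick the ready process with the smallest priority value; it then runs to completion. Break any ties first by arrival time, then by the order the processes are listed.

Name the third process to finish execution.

P4

Timeline: | P2 0-1 | P1 1-13 | P4 13-15 | P3 15-19 | P5 19-28 |
Completion: P1=13  P2=1  P3=19  P4=15  P5=28
Turnaround (C−A): P1=13  P2=1  P3=13  P4=7  P5=15
Finish order: P2 → P1 → P4 → P3 → P5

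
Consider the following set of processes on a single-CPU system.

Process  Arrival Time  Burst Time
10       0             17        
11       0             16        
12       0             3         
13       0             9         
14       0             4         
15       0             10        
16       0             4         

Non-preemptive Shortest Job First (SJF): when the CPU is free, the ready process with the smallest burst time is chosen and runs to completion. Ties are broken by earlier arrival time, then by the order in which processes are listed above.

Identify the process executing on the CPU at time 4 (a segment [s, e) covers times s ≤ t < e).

14

Schedule: | 12 0-3 | 14 3-7 | 16 7-11 | 13 11-20 | 15 20-30 | 11 30-46 | 10 46-63 |
Completion: 10=63  11=46  12=3  13=20  14=7  15=30  16=11
Turnaround (C−A): 10=63  11=46  12=3  13=20  14=7  15=30  16=11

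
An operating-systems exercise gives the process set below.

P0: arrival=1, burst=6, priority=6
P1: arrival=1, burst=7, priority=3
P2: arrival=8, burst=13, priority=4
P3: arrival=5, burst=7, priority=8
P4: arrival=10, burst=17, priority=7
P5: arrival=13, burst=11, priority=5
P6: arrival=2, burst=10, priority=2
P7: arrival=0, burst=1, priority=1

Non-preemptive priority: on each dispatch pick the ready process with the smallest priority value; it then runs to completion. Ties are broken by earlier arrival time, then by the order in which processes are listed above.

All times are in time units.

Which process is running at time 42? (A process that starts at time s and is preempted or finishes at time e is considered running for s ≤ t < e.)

P0

Schedule: | P7 0-1 | P1 1-8 | P6 8-18 | P2 18-31 | P5 31-42 | P0 42-48 | P4 48-65 | P3 65-72 |
Completion: P0=48  P1=8  P2=31  P3=72  P4=65  P5=42  P6=18  P7=1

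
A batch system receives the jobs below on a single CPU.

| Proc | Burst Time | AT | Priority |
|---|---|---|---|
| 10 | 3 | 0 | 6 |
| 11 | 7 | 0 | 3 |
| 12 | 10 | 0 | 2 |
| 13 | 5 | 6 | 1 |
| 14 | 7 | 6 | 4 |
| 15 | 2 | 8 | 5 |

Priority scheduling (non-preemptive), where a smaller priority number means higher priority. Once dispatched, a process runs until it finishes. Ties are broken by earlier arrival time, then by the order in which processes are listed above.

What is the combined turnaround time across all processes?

121

Schedule: | 12 0-10 | 13 10-15 | 11 15-22 | 14 22-29 | 15 29-31 | 10 31-34 |
Completion: 10=34  11=22  12=10  13=15  14=29  15=31
Turnaround (C−A): 10=34  11=22  12=10  13=9  14=23  15=23
Turnaround = completion − arrival: 10=34, 11=22, 12=10, 13=9, 14=23, 15=23
Total turnaround = 34 + 22 + 10 + 9 + 23 + 23 = 121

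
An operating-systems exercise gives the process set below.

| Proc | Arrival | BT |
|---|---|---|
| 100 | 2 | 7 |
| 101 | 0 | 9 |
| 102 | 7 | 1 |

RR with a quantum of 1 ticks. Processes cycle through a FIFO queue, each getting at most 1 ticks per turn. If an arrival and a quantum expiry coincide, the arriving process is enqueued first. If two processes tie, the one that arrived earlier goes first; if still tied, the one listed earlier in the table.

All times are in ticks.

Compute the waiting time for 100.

7

Schedule: | 101 0-2 | 100 2-3 | 101 3-4 | 100 4-5 | 101 5-6 | 100 6-7 | 101 7-8 | 102 8-9 | 100 9-10 | 101 10-11 | 100 11-12 | 101 12-13 | 100 13-14 | 101 14-15 | 100 15-16 | 101 16-17 |
Completion: 100=16  101=17  102=9
Turnaround (C−A): 100=14  101=17  102=2
Waiting(100) = turnaround − burst = 14 − 7 = 7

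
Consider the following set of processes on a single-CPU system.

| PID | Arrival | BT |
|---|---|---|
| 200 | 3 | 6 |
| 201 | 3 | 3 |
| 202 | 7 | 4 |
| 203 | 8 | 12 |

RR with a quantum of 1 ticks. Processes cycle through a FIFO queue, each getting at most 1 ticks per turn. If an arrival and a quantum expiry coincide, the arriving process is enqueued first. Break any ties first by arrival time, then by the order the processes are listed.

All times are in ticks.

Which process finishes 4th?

Gantt: | idle 0-3 | 200 3-4 | 201 4-5 | 200 5-6 | 201 6-7 | 200 7-8 | 202 8-9 | 201 9-10 | 203 10-11 | 200 11-12 | 202 12-13 | 203 13-14 | 200 14-15 | 202 15-16 | 203 16-17 | 200 17-18 | 202 18-19 | 203 19-28 |
Completion: 200=18  201=10  202=19  203=28
Finish order: 201 → 200 → 202 → 203

203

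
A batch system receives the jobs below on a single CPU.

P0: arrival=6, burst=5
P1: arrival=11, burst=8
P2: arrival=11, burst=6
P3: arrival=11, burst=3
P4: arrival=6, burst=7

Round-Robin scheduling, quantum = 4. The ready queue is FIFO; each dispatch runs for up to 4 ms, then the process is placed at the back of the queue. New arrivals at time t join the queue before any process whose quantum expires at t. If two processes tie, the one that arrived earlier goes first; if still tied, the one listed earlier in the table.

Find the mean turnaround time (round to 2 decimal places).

Timeline: | idle 0-6 | P0 6-10 | P4 10-14 | P0 14-15 | P1 15-19 | P2 19-23 | P3 23-26 | P4 26-29 | P1 29-33 | P2 33-35 |
Completion: P0=15  P1=33  P2=35  P3=26  P4=29
Turnaround times: P0=9, P1=22, P2=24, P3=15, P4=23
Average turnaround = (9+22+24+15+23) / 5 = 93/5 = 18.60

18.60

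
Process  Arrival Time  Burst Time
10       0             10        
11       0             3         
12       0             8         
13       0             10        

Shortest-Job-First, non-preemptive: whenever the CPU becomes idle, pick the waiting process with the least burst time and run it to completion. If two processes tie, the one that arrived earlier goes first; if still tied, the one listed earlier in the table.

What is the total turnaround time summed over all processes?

66

Timeline: | 11 0-3 | 12 3-11 | 10 11-21 | 13 21-31 |
Completion: 10=21  11=3  12=11  13=31
Turnaround = completion − arrival: 10=21, 11=3, 12=11, 13=31
Total turnaround = 21 + 3 + 11 + 31 = 66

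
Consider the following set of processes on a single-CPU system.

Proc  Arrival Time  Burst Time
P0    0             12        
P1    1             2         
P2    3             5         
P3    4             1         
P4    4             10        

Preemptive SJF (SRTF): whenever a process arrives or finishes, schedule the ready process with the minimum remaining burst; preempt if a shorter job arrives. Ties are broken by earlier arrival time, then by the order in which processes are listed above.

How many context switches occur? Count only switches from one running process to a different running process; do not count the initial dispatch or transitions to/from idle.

Schedule: | P0 0-1 | P1 1-3 | P2 3-4 | P3 4-5 | P2 5-9 | P4 9-19 | P0 19-30 |
Completion: P0=30  P1=3  P2=9  P3=5  P4=19
Turnaround (C−A): P0=30  P1=2  P2=6  P3=1  P4=15

6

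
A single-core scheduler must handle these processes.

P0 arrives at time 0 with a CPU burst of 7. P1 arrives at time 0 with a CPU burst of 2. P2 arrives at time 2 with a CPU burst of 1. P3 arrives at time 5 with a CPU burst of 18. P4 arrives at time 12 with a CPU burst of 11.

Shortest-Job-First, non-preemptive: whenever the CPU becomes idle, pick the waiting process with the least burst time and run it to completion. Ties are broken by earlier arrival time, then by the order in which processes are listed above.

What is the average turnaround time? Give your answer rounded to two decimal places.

12.60

Gantt: | P1 0-2 | P2 2-3 | P0 3-10 | P3 10-28 | P4 28-39 |
Completion: P0=10  P1=2  P2=3  P3=28  P4=39
Turnaround times: P0=10, P1=2, P2=1, P3=23, P4=27
Average turnaround = (10+2+1+23+27) / 5 = 63/5 = 12.60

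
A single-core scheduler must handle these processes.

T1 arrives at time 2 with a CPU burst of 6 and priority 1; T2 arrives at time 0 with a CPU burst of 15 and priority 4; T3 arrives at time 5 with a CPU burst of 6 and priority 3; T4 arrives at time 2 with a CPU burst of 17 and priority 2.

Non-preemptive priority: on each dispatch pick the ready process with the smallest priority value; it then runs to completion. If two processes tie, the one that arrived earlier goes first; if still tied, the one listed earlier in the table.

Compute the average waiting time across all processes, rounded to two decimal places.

16.25

Schedule: | T2 0-15 | T1 15-21 | T4 21-38 | T3 38-44 |
Completion: T1=21  T2=15  T3=44  T4=38
Turnaround (C−A): T1=19  T2=15  T3=39  T4=36
Waiting times: T1=13, T2=0, T3=33, T4=19
Average waiting = (13+0+33+19) / 4 = 65/4 = 16.25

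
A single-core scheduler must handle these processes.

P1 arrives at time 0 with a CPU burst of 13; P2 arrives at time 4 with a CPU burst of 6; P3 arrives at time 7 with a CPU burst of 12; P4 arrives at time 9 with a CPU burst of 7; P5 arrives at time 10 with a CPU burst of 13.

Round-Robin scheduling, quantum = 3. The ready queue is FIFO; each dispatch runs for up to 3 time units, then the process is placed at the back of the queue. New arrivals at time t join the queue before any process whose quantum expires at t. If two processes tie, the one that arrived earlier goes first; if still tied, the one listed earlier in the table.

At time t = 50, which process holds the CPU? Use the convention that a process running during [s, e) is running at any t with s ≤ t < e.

P5

Gantt: | P1 0-6 | P2 6-9 | P1 9-12 | P3 12-15 | P4 15-18 | P2 18-21 | P5 21-24 | P1 24-27 | P3 27-30 | P4 30-33 | P5 33-36 | P1 36-37 | P3 37-40 | P4 40-41 | P5 41-44 | P3 44-47 | P5 47-51 |
Completion: P1=37  P2=21  P3=47  P4=41  P5=51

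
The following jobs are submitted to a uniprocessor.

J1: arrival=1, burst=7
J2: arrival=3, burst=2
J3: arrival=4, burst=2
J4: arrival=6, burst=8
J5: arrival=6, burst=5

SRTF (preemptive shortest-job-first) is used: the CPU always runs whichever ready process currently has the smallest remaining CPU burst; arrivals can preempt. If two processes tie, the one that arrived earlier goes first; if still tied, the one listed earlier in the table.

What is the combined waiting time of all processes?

Schedule: | idle 0-1 | J1 1-3 | J2 3-5 | J3 5-7 | J1 7-12 | J5 12-17 | J4 17-25 |
Completion: J1=12  J2=5  J3=7  J4=25  J5=17
Waiting = turnaround − burst: J1=4, J2=0, J3=1, J4=11, J5=6
Total waiting = 4 + 0 + 1 + 11 + 6 = 22

22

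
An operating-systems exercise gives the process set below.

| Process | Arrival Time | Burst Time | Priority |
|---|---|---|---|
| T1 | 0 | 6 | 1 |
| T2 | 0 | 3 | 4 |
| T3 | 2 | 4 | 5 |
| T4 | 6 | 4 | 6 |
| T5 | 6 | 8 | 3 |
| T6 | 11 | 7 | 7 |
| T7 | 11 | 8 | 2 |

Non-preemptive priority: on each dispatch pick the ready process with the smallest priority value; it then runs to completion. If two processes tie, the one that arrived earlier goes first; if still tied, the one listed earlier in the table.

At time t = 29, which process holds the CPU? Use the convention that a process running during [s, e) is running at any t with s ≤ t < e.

Gantt: | T1 0-6 | T5 6-14 | T7 14-22 | T2 22-25 | T3 25-29 | T4 29-33 | T6 33-40 |
Completion: T1=6  T2=25  T3=29  T4=33  T5=14  T6=40  T7=22
Turnaround (C−A): T1=6  T2=25  T3=27  T4=27  T5=8  T6=29  T7=11

T4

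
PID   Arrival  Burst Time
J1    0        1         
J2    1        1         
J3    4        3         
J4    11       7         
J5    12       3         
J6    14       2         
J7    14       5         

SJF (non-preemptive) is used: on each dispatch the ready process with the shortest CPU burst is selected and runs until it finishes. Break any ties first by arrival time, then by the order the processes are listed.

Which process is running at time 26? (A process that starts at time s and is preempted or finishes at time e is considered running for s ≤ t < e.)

Gantt: | J1 0-1 | J2 1-2 | idle 2-4 | J3 4-7 | idle 7-11 | J4 11-18 | J6 18-20 | J5 20-23 | J7 23-28 |
Completion: J1=1  J2=2  J3=7  J4=18  J5=23  J6=20  J7=28
Turnaround (C−A): J1=1  J2=1  J3=3  J4=7  J5=11  J6=6  J7=14

J7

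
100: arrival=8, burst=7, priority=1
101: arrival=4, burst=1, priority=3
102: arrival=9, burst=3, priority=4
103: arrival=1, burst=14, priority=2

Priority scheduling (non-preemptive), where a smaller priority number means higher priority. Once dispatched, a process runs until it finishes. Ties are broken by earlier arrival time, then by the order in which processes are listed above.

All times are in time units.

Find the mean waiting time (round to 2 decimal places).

Schedule: | idle 0-1 | 103 1-15 | 100 15-22 | 101 22-23 | 102 23-26 |
Completion: 100=22  101=23  102=26  103=15
Turnaround (C−A): 100=14  101=19  102=17  103=14
Waiting times: 100=7, 101=18, 102=14, 103=0
Average waiting = (7+18+14+0) / 4 = 39/4 = 9.75

9.75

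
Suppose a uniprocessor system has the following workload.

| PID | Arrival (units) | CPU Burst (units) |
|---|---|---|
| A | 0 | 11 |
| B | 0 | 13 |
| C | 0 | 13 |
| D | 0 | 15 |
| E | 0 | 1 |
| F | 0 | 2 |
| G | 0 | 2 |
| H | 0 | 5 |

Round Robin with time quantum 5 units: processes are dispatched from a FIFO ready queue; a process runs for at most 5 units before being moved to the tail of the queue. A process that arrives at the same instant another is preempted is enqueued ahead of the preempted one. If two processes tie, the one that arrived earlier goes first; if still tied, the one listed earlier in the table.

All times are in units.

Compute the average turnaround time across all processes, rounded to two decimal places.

Timeline: | A 0-5 | B 5-10 | C 10-15 | D 15-20 | E 20-21 | F 21-23 | G 23-25 | H 25-30 | A 30-35 | B 35-40 | C 40-45 | D 45-50 | A 50-51 | B 51-54 | C 54-57 | D 57-62 |
Completion: A=51  B=54  C=57  D=62  E=21  F=23  G=25  H=30
Turnaround (C−A): A=51  B=54  C=57  D=62  E=21  F=23  G=25  H=30
Turnaround times: A=51, B=54, C=57, D=62, E=21, F=23, G=25, H=30
Average turnaround = (51+54+57+62+21+23+25+30) / 8 = 323/8 = 40.38

40.38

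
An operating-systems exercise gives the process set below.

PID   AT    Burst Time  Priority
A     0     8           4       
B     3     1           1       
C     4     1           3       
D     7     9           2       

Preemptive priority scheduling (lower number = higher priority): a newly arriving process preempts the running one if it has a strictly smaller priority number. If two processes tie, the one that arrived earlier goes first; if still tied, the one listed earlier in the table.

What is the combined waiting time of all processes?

11

Timeline: | A 0-3 | B 3-4 | C 4-5 | A 5-7 | D 7-16 | A 16-19 |
Completion: A=19  B=4  C=5  D=16
Turnaround (C−A): A=19  B=1  C=1  D=9
Waiting = turnaround − burst: A=11, B=0, C=0, D=0
Total waiting = 11 + 0 + 0 + 0 = 11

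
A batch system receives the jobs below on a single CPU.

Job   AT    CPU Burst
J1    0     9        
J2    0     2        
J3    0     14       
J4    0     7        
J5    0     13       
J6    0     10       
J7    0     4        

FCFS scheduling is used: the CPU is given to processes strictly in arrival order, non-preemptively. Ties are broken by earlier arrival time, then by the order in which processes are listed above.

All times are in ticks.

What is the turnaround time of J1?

Schedule: | J1 0-9 | J2 9-11 | J3 11-25 | J4 25-32 | J5 32-45 | J6 45-55 | J7 55-59 |
Completion: J1=9  J2=11  J3=25  J4=32  J5=45  J6=55  J7=59
Turnaround(J1) = completion − arrival = 9 − 0 = 9

9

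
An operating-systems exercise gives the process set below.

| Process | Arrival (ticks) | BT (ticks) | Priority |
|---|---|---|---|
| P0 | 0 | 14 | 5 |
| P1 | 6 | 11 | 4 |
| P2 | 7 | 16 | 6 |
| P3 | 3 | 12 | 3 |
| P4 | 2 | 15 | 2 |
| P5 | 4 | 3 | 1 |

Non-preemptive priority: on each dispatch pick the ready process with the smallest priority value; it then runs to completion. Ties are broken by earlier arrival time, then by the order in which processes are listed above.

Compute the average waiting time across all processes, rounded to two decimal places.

23.33

Gantt: | P0 0-14 | P5 14-17 | P4 17-32 | P3 32-44 | P1 44-55 | P2 55-71 |
Completion: P0=14  P1=55  P2=71  P3=44  P4=32  P5=17
Waiting times: P0=0, P1=38, P2=48, P3=29, P4=15, P5=10
Average waiting = (0+38+48+29+15+10) / 6 = 140/6 = 23.33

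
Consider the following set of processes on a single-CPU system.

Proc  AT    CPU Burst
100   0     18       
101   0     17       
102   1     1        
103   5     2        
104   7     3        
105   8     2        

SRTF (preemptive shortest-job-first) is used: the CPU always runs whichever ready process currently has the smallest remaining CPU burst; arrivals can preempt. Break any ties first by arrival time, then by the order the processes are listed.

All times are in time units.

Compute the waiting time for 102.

Timeline: | 101 0-1 | 102 1-2 | 101 2-5 | 103 5-7 | 104 7-10 | 105 10-12 | 101 12-25 | 100 25-43 |
Completion: 100=43  101=25  102=2  103=7  104=10  105=12
Turnaround (C−A): 100=43  101=25  102=1  103=2  104=3  105=4
Waiting(102) = turnaround − burst = 1 − 1 = 0

0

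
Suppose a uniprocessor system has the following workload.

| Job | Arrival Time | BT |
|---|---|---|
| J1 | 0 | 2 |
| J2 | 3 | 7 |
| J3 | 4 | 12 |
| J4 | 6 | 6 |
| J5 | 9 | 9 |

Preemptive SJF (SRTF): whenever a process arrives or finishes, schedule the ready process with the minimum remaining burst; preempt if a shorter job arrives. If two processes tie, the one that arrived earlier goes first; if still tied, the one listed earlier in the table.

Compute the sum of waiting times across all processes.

32

Schedule: | J1 0-2 | idle 2-3 | J2 3-10 | J4 10-16 | J5 16-25 | J3 25-37 |
Completion: J1=2  J2=10  J3=37  J4=16  J5=25
Waiting = turnaround − burst: J1=0, J2=0, J3=21, J4=4, J5=7
Total waiting = 0 + 0 + 21 + 4 + 7 = 32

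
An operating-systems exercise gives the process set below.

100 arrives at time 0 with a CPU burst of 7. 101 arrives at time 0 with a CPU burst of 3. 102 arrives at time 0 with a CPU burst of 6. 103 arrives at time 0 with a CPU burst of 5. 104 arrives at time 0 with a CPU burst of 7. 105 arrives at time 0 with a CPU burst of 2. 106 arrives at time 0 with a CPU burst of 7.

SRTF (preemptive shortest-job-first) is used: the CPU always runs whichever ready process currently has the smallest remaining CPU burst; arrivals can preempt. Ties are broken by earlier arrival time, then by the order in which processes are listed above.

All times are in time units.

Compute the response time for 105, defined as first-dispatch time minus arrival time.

Timeline: | 105 0-2 | 101 2-5 | 103 5-10 | 102 10-16 | 100 16-23 | 104 23-30 | 106 30-37 |
Completion: 100=23  101=5  102=16  103=10  104=30  105=2  106=37
Turnaround (C−A): 100=23  101=5  102=16  103=10  104=30  105=2  106=37
Response(105) = first start − arrival = 0 − 0 = 0

0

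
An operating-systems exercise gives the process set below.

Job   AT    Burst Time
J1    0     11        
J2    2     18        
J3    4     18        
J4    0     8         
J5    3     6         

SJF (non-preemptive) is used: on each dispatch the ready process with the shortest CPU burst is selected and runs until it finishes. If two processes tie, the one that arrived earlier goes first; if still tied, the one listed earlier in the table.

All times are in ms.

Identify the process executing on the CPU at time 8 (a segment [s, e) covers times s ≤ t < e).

Timeline: | J4 0-8 | J5 8-14 | J1 14-25 | J2 25-43 | J3 43-61 |
Completion: J1=25  J2=43  J3=61  J4=8  J5=14
Turnaround (C−A): J1=25  J2=41  J3=57  J4=8  J5=11

J5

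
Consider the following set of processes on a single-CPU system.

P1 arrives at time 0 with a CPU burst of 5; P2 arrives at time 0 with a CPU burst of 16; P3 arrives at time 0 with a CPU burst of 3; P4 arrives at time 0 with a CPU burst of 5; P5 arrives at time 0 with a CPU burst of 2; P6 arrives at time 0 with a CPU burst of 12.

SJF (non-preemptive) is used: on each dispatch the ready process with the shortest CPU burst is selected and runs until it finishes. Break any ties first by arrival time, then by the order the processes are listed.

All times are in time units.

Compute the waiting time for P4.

Gantt: | P5 0-2 | P3 2-5 | P1 5-10 | P4 10-15 | P6 15-27 | P2 27-43 |
Completion: P1=10  P2=43  P3=5  P4=15  P5=2  P6=27
Waiting(P4) = turnaround − burst = 15 − 5 = 10

10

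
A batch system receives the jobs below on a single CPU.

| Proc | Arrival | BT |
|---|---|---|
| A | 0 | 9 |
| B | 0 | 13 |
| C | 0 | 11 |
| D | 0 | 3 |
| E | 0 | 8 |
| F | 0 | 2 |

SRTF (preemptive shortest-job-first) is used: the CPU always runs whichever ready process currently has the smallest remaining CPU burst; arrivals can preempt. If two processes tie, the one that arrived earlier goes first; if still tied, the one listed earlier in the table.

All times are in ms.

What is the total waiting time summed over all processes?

75

Gantt: | F 0-2 | D 2-5 | E 5-13 | A 13-22 | C 22-33 | B 33-46 |
Completion: A=22  B=46  C=33  D=5  E=13  F=2
Turnaround (C−A): A=22  B=46  C=33  D=5  E=13  F=2
Waiting = turnaround − burst: A=13, B=33, C=22, D=2, E=5, F=0
Total waiting = 13 + 33 + 22 + 2 + 5 + 0 = 75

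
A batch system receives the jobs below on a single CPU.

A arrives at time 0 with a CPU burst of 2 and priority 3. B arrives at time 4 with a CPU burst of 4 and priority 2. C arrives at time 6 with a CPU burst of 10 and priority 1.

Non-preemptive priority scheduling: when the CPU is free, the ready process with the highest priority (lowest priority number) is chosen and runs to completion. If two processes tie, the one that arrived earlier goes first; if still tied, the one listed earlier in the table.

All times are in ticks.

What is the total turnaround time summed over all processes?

Schedule: | A 0-2 | idle 2-4 | B 4-8 | C 8-18 |
Completion: A=2  B=8  C=18
Turnaround (C−A): A=2  B=4  C=12
Turnaround = completion − arrival: A=2, B=4, C=12
Total turnaround = 2 + 4 + 12 = 18

18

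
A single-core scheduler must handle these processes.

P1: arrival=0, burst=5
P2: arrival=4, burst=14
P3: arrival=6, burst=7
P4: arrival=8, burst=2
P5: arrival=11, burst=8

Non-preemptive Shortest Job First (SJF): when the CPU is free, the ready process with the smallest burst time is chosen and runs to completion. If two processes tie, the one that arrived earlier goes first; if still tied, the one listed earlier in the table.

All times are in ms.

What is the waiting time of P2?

Gantt: | P1 0-5 | P2 5-19 | P4 19-21 | P3 21-28 | P5 28-36 |
Completion: P1=5  P2=19  P3=28  P4=21  P5=36
Waiting(P2) = turnaround − burst = 15 − 14 = 1

1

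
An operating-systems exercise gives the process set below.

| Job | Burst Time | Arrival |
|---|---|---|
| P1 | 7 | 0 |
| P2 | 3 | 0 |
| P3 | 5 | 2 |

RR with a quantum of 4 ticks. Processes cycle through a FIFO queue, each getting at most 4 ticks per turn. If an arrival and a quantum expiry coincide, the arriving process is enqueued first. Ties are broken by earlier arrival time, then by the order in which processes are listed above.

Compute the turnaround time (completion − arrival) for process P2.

Schedule: | P1 0-4 | P2 4-7 | P3 7-11 | P1 11-14 | P3 14-15 |
Completion: P1=14  P2=7  P3=15
Turnaround (C−A): P1=14  P2=7  P3=13
Turnaround(P2) = completion − arrival = 7 − 0 = 7

7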